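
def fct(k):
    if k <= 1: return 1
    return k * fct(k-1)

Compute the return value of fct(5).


fct(5)
= 5 * fct(4)
= 5 * 4 * fct(3)
= 5 * 4 * 3 * fct(2)
= 5 * 4 * 3 * 2 * fct(1)
= 5 * 4 * 3 * 2 * 1
= 120

120


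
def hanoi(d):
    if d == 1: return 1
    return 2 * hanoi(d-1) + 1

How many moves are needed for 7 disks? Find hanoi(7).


hanoi(7) = 2 * hanoi(6) + 1
hanoi(6) = 2 * hanoi(5) + 1
hanoi(5) = 2 * hanoi(4) + 1
hanoi(4) = 2 * hanoi(3) + 1
hanoi(3) = 2 * hanoi(2) + 1
hanoi(2) = 2 * hanoi(1) + 1
hanoi(1) = 1  (base case)
hanoi(2) = 2 * 1 + 1 = 3
hanoi(3) = 2 * 3 + 1 = 7
hanoi(4) = 2 * 7 + 1 = 15
hanoi(5) = 2 * 15 + 1 = 31
hanoi(6) = 2 * 31 + 1 = 63
hanoi(7) = 2 * 63 + 1 = 127

127


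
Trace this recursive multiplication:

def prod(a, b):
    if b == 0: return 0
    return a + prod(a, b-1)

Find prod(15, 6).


prod(15, 6) = 15 + prod(15, 5)
prod(15, 5) = 15 + prod(15, 4)
prod(15, 4) = 15 + prod(15, 3)
prod(15, 3) = 15 + prod(15, 2)
prod(15, 2) = 15 + prod(15, 1)
prod(15, 1) = 15 + prod(15, 0)
prod(15, 0) = 0  (base case)
Total: 15 + 15 + 15 + 15 + 15 + 15 + 0 = 90

90


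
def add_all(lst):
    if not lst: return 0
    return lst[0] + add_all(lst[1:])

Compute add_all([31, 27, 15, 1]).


add_all([31, 27, 15, 1]) = 31 + add_all([27, 15, 1])
add_all([27, 15, 1]) = 27 + add_all([15, 1])
add_all([15, 1]) = 15 + add_all([1])
add_all([1]) = 1 + add_all([])
add_all([]) = 0  (base case)
Total: 31 + 27 + 15 + 1 + 0 = 74

74


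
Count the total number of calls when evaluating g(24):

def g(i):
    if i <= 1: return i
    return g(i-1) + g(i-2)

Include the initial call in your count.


Let C(n) = total calls for g(n)
C(0) = 1, C(1) = 1
C(2) = 1 + C(1) + C(0) = 1 + 1 + 1 = 3
C(3) = 1 + C(2) + C(1) = 1 + 3 + 1 = 5
C(4) = 1 + C(3) + C(2) = 1 + 5 + 3 = 9
C(5) = 1 + C(4) + C(3) = 1 + 9 + 5 = 15
C(6) = 1 + C(5) + C(4) = 1 + 15 + 9 = 25
C(7) = 1 + C(6) + C(5) = 1 + 25 + 15 = 41
C(8) = 1 + C(7) + C(6) = 1 + 41 + 25 = 67
C(9) = 1 + C(8) + C(7) = 1 + 67 + 41 = 109
C(10) = 1 + C(9) + C(8) = 1 + 109 + 67 = 177
C(11) = 1 + C(10) + C(9) = 1 + 177 + 109 = 287
C(12) = 1 + C(11) + C(10) = 1 + 287 + 177 = 465
C(13) = 1 + C(12) + C(11) = 1 + 465 + 287 = 753
C(14) = 1 + C(13) + C(12) = 1 + 753 + 465 = 1219
C(15) = 1 + C(14) + C(13) = 1 + 1219 + 753 = 1973
C(16) = 1 + C(15) + C(14) = 1 + 1973 + 1219 = 3193
C(17) = 1 + C(16) + C(15) = 1 + 3193 + 1973 = 5167
C(18) = 1 + C(17) + C(16) = 1 + 5167 + 3193 = 8361
C(19) = 1 + C(18) + C(17) = 1 + 8361 + 5167 = 13529
C(20) = 1 + C(19) + C(18) = 1 + 13529 + 8361 = 21891
C(21) = 1 + C(20) + C(19) = 1 + 21891 + 13529 = 35421
C(22) = 1 + C(21) + C(20) = 1 + 35421 + 21891 = 57313
C(23) = 1 + C(22) + C(21) = 1 + 57313 + 35421 = 92735
C(24) = 1 + C(23) + C(22) = 1 + 92735 + 57313 = 150049

150049


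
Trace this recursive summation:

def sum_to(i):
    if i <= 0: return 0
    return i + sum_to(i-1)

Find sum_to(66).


sum_to(66)
= 66 + 65 + 64 + 63 + 62 + 61 + 60 + 59 + 58 + 57 + 56 + 55 + 54 + 53 + 52 + 51 + 50 + 49 + 48 + 47 + 46 + 45 + 44 + 43 + 42 + 41 + 40 + 39 + 38 + 37 + 36 + 35 + 34 + 33 + 32 + 31 + 30 + 29 + 28 + 27 + 26 + 25 + 24 + 23 + 22 + 21 + 20 + 19 + 18 + 17 + 16 + 15 + 14 + 13 + 12 + 11 + 10 + 9 + 8 + 7 + 6 + 5 + 4 + 3 + 2 + 1 + sum_to(0)
= 66 + 65 + 64 + 63 + 62 + 61 + 60 + 59 + 58 + 57 + 56 + 55 + 54 + 53 + 52 + 51 + 50 + 49 + 48 + 47 + 46 + 45 + 44 + 43 + 42 + 41 + 40 + 39 + 38 + 37 + 36 + 35 + 34 + 33 + 32 + 31 + 30 + 29 + 28 + 27 + 26 + 25 + 24 + 23 + 22 + 21 + 20 + 19 + 18 + 17 + 16 + 15 + 14 + 13 + 12 + 11 + 10 + 9 + 8 + 7 + 6 + 5 + 4 + 3 + 2 + 1 + 0
= 2211

2211


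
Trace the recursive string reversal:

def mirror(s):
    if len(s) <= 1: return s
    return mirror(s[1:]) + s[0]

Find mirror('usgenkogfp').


mirror('usgenkogfp') = mirror('sgenkogfp') + 'u'
mirror('sgenkogfp') = mirror('genkogfp') + 's'
mirror('genkogfp') = mirror('enkogfp') + 'g'
mirror('enkogfp') = mirror('nkogfp') + 'e'
mirror('nkogfp') = mirror('kogfp') + 'n'
mirror('kogfp') = mirror('ogfp') + 'k'
mirror('ogfp') = mirror('gfp') + 'o'
mirror('gfp') = mirror('fp') + 'g'
mirror('fp') = mirror('p') + 'f'
mirror('p') = 'p'  (base case)
Concatenating: 'p' + 'f' + 'g' + 'o' + 'k' + 'n' + 'e' + 'g' + 's' + 'u' = 'pfgoknegsu'

pfgoknegsu


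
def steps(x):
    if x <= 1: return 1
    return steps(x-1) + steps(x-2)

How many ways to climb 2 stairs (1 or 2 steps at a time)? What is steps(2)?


Building up from base cases:
steps(0) = 1
steps(1) = 1
steps(2) = steps(1) + steps(0) = 1 + 1 = 2

2


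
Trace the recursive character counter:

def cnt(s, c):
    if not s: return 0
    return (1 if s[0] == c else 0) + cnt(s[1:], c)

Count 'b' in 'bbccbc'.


s[0]='b' == 'b' -> 1
s[0]='b' == 'b' -> 1
s[0]='c' != 'b' -> 0
s[0]='c' != 'b' -> 0
s[0]='b' == 'b' -> 1
s[0]='c' != 'b' -> 0
Sum: 1 + 1 + 0 + 0 + 1 + 0 = 3

3


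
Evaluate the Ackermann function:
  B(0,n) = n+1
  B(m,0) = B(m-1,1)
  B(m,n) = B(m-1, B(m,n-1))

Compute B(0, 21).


B(0, 21) = 22
Result: B(0, 21) = 22

22


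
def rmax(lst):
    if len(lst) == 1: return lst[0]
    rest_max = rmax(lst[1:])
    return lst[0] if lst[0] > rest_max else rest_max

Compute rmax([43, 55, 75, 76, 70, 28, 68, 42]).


rmax([43, 55, 75, 76, 70, 28, 68, 42]): compare 43 with rmax([55, 75, 76, 70, 28, 68, 42])
rmax([55, 75, 76, 70, 28, 68, 42]): compare 55 with rmax([75, 76, 70, 28, 68, 42])
rmax([75, 76, 70, 28, 68, 42]): compare 75 with rmax([76, 70, 28, 68, 42])
rmax([76, 70, 28, 68, 42]): compare 76 with rmax([70, 28, 68, 42])
rmax([70, 28, 68, 42]): compare 70 with rmax([28, 68, 42])
rmax([28, 68, 42]): compare 28 with rmax([68, 42])
rmax([68, 42]): compare 68 with rmax([42])
rmax([42]) = 42  (base case)
Compare 68 with 42 -> 68
Compare 28 with 68 -> 68
Compare 70 with 68 -> 70
Compare 76 with 70 -> 76
Compare 75 with 76 -> 76
Compare 55 with 76 -> 76
Compare 43 with 76 -> 76

76


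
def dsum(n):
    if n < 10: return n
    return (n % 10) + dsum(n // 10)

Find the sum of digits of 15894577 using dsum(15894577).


dsum(15894577) = 7 + dsum(1589457)
dsum(1589457) = 7 + dsum(158945)
dsum(158945) = 5 + dsum(15894)
dsum(15894) = 4 + dsum(1589)
dsum(1589) = 9 + dsum(158)
dsum(158) = 8 + dsum(15)
dsum(15) = 5 + dsum(1)
dsum(1) = 1  (base case)
Total: 7 + 7 + 5 + 4 + 9 + 8 + 5 + 1 = 46

46


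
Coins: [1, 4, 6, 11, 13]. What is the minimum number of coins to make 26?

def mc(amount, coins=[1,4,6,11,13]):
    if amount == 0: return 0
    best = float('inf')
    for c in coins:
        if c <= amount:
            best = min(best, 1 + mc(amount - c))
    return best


Building up with DP:
mc(0) = 0
mc(1) = min(1+mc(0)=1+0=1) = 1
mc(2) = min(1+mc(1)=1+1=2) = 2
mc(3) = min(1+mc(2)=1+2=3) = 3
mc(4) = min(1+mc(3)=1+3=4, 1+mc(0)=1+0=1) = 1
mc(5) = min(1+mc(4)=1+1=2, 1+mc(1)=1+1=2) = 2
mc(6) = min(1+mc(5)=1+2=3, 1+mc(2)=1+2=3, 1+mc(0)=1+0=1) = 1
mc(7) = min(1+mc(6)=1+1=2, 1+mc(3)=1+3=4, 1+mc(1)=1+1=2) = 2
mc(8) = min(1+mc(7)=1+2=3, 1+mc(4)=1+1=2, 1+mc(2)=1+2=3) = 2
mc(9) = min(1+mc(8)=1+2=3, 1+mc(5)=1+2=3, 1+mc(3)=1+3=4) = 3
mc(10) = min(1+mc(9)=1+3=4, 1+mc(6)=1+1=2, 1+mc(4)=1+1=2) = 2
mc(11) = min(1+mc(10)=1+2=3, 1+mc(7)=1+2=3, 1+mc(5)=1+2=3, 1+mc(0)=1+0=1) = 1
mc(12) = min(1+mc(11)=1+1=2, 1+mc(8)=1+2=3, 1+mc(6)=1+1=2, 1+mc(1)=1+1=2) = 2
mc(13) = min(1+mc(12)=1+2=3, 1+mc(9)=1+3=4, 1+mc(7)=1+2=3, 1+mc(2)=1+2=3, 1+mc(0)=1+0=1) = 1
mc(14) = min(1+mc(13)=1+1=2, 1+mc(10)=1+2=3, 1+mc(8)=1+2=3, 1+mc(3)=1+3=4, 1+mc(1)=1+1=2) = 2
mc(15) = min(1+mc(14)=1+2=3, 1+mc(11)=1+1=2, 1+mc(9)=1+3=4, 1+mc(4)=1+1=2, 1+mc(2)=1+2=3) = 2
mc(16) = min(1+mc(15)=1+2=3, 1+mc(12)=1+2=3, 1+mc(10)=1+2=3, 1+mc(5)=1+2=3, 1+mc(3)=1+3=4) = 3
mc(17) = min(1+mc(16)=1+3=4, 1+mc(13)=1+1=2, 1+mc(11)=1+1=2, 1+mc(6)=1+1=2, 1+mc(4)=1+1=2) = 2
mc(18) = min(1+mc(17)=1+2=3, 1+mc(14)=1+2=3, 1+mc(12)=1+2=3, 1+mc(7)=1+2=3, 1+mc(5)=1+2=3) = 3
mc(19) = min(1+mc(18)=1+3=4, 1+mc(15)=1+2=3, 1+mc(13)=1+1=2, 1+mc(8)=1+2=3, 1+mc(6)=1+1=2) = 2
mc(20) = min(1+mc(19)=1+2=3, 1+mc(16)=1+3=4, 1+mc(14)=1+2=3, 1+mc(9)=1+3=4, 1+mc(7)=1+2=3) = 3
mc(21) = min(1+mc(20)=1+3=4, 1+mc(17)=1+2=3, 1+mc(15)=1+2=3, 1+mc(10)=1+2=3, 1+mc(8)=1+2=3) = 3
mc(22) = min(1+mc(21)=1+3=4, 1+mc(18)=1+3=4, 1+mc(16)=1+3=4, 1+mc(11)=1+1=2, 1+mc(9)=1+3=4) = 2
mc(23) = min(1+mc(22)=1+2=3, 1+mc(19)=1+2=3, 1+mc(17)=1+2=3, 1+mc(12)=1+2=3, 1+mc(10)=1+2=3) = 3
mc(24) = min(1+mc(23)=1+3=4, 1+mc(20)=1+3=4, 1+mc(18)=1+3=4, 1+mc(13)=1+1=2, 1+mc(11)=1+1=2) = 2
mc(25) = min(1+mc(24)=1+2=3, 1+mc(21)=1+3=4, 1+mc(19)=1+2=3, 1+mc(14)=1+2=3, 1+mc(12)=1+2=3) = 3
mc(26) = min(1+mc(25)=1+3=4, 1+mc(22)=1+2=3, 1+mc(20)=1+3=4, 1+mc(15)=1+2=3, 1+mc(13)=1+1=2) = 2

2


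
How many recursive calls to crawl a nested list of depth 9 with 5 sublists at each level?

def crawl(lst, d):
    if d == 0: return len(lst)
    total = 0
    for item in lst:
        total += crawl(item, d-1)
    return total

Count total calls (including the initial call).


At depth 0 (root): 1 call
At depth 1: each of 1 parents calls crawl on 5 children = 5 calls
At depth 2: each of 5 parents calls crawl on 5 children = 25 calls
At depth 3: each of 25 parents calls crawl on 5 children = 125 calls
At depth 4: each of 125 parents calls crawl on 5 children = 625 calls
At depth 5: each of 625 parents calls crawl on 5 children = 3125 calls
At depth 6: each of 3125 parents calls crawl on 5 children = 15625 calls
At depth 7: each of 15625 parents calls crawl on 5 children = 78125 calls
At depth 8: each of 78125 parents calls crawl on 5 children = 390625 calls
At depth 9: each of 390625 parents calls crawl on 5 children = 1953125 calls
Total: 1 + 5 + 25 + 125 + 625 + 3125 + 15625 + 78125 + 390625 + 1953125 = 2441406

2441406


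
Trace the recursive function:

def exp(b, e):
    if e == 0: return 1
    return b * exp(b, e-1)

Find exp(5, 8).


exp(5, 8)
= 5 * exp(5, 7)
= 5 * 5 * exp(5, 6)
= 5 * 5 * 5 * exp(5, 5)
= 5 * 5 * 5 * 5 * exp(5, 4)
= 5 * 5 * 5 * 5 * 5 * exp(5, 3)
= 5 * 5 * 5 * 5 * 5 * 5 * exp(5, 2)
= 5 * 5 * 5 * 5 * 5 * 5 * 5 * exp(5, 1)
= 5 * 5 * 5 * 5 * 5 * 5 * 5 * 5 * exp(5, 0)
= 5 * 5 * 5 * 5 * 5 * 5 * 5 * 5 * 1
= 390625

390625


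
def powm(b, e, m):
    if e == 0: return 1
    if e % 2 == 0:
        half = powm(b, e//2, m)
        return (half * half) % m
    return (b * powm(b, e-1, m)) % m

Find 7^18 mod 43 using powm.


powm(7, 18, 43): e is even, compute powm(7, 9, 43)
  powm(7, 9, 43): e is odd, compute powm(7, 8, 43)
    powm(7, 8, 43): e is even, compute powm(7, 4, 43)
      powm(7, 4, 43): e is even, compute powm(7, 2, 43)
        powm(7, 2, 43): e is even, compute powm(7, 1, 43)
          powm(7, 1, 43): e is odd, compute powm(7, 0, 43)
          powm(7, 0, 43) = 1
          (7 * 1) % 43 = 7
        half=7, (7*7) % 43 = 6
      half=6, (6*6) % 43 = 36
    half=36, (36*36) % 43 = 6
  (7 * 6) % 43 = 42
half=42, (42*42) % 43 = 1

1


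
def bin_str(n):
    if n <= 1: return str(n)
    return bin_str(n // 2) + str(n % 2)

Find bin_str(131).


bin_str(131) = bin_str(65) + '1'
bin_str(65) = bin_str(32) + '1'
bin_str(32) = bin_str(16) + '0'
bin_str(16) = bin_str(8) + '0'
bin_str(8) = bin_str(4) + '0'
bin_str(4) = bin_str(2) + '0'
bin_str(2) = bin_str(1) + '0'
bin_str(1) = '1'  (base case)
Concatenating: '1' + '0' + '0' + '0' + '0' + '0' + '1' + '1' = '10000011'

10000011


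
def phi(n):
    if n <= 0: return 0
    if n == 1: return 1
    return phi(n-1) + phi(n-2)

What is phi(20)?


Computing phi(20) bottom-up:
phi(0) = 0
phi(1) = 1
phi(2) = phi(1) + phi(0) = 1 + 0 = 1
phi(3) = phi(2) + phi(1) = 1 + 1 = 2
phi(4) = phi(3) + phi(2) = 2 + 1 = 3
phi(5) = phi(4) + phi(3) = 3 + 2 = 5
phi(6) = phi(5) + phi(4) = 5 + 3 = 8
phi(7) = phi(6) + phi(5) = 8 + 5 = 13
phi(8) = phi(7) + phi(6) = 13 + 8 = 21
phi(9) = phi(8) + phi(7) = 21 + 13 = 34
phi(10) = phi(9) + phi(8) = 34 + 21 = 55
phi(11) = phi(10) + phi(9) = 55 + 34 = 89
phi(12) = phi(11) + phi(10) = 89 + 55 = 144
phi(13) = phi(12) + phi(11) = 144 + 89 = 233
phi(14) = phi(13) + phi(12) = 233 + 144 = 377
phi(15) = phi(14) + phi(13) = 377 + 233 = 610
phi(16) = phi(15) + phi(14) = 610 + 377 = 987
phi(17) = phi(16) + phi(15) = 987 + 610 = 1597
phi(18) = phi(17) + phi(16) = 1597 + 987 = 2584
phi(19) = phi(18) + phi(17) = 2584 + 1597 = 4181
phi(20) = phi(19) + phi(18) = 4181 + 2584 = 6765

6765


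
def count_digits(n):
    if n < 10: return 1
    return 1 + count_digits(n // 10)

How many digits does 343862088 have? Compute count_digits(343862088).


count_digits(343862088) = 1 + count_digits(34386208)
count_digits(34386208) = 1 + count_digits(3438620)
count_digits(3438620) = 1 + count_digits(343862)
count_digits(343862) = 1 + count_digits(34386)
count_digits(34386) = 1 + count_digits(3438)
count_digits(3438) = 1 + count_digits(343)
count_digits(343) = 1 + count_digits(34)
count_digits(34) = 1 + count_digits(3)
count_digits(3) = 1  (base case: 3 < 10)
Unwinding: 1 + 1 + 1 + 1 + 1 + 1 + 1 + 1 + 1 = 9

9


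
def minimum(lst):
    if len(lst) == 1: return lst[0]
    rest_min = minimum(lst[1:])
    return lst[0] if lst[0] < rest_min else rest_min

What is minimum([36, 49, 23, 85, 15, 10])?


minimum([36, 49, 23, 85, 15, 10]): compare 36 with minimum([49, 23, 85, 15, 10])
minimum([49, 23, 85, 15, 10]): compare 49 with minimum([23, 85, 15, 10])
minimum([23, 85, 15, 10]): compare 23 with minimum([85, 15, 10])
minimum([85, 15, 10]): compare 85 with minimum([15, 10])
minimum([15, 10]): compare 15 with minimum([10])
minimum([10]) = 10  (base case)
Compare 15 with 10 -> 10
Compare 85 with 10 -> 10
Compare 23 with 10 -> 10
Compare 49 with 10 -> 10
Compare 36 with 10 -> 10

10


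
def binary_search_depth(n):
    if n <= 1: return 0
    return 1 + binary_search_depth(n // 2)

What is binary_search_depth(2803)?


2803 / 2 = 1401
1401 / 2 = 700
700 / 2 = 350
350 / 2 = 175
175 / 2 = 87
87 / 2 = 43
43 / 2 = 21
21 / 2 = 10
10 / 2 = 5
5 / 2 = 2
2 / 2 = 1
Reached 1 after 11 halvings

11


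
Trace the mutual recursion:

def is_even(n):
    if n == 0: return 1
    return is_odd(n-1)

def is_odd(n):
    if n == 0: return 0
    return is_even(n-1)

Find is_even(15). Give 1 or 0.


is_even(15) = is_odd(14)
is_odd(14) = is_even(13)
is_even(13) = is_odd(12)
is_odd(12) = is_even(11)
is_even(11) = is_odd(10)
is_odd(10) = is_even(9)
is_even(9) = is_odd(8)
is_odd(8) = is_even(7)
is_even(7) = is_odd(6)
is_odd(6) = is_even(5)
is_even(5) = is_odd(4)
is_odd(4) = is_even(3)
is_even(3) = is_odd(2)
is_odd(2) = is_even(1)
is_even(1) = is_odd(0)
is_odd(0) = 0  (base case)
Result: 0

0


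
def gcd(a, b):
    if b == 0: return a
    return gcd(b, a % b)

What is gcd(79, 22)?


gcd(79, 22) = gcd(22, 13)
gcd(22, 13) = gcd(13, 9)
gcd(13, 9) = gcd(9, 4)
gcd(9, 4) = gcd(4, 1)
gcd(4, 1) = gcd(1, 0)
gcd(1, 0) = 1  (base case)

1


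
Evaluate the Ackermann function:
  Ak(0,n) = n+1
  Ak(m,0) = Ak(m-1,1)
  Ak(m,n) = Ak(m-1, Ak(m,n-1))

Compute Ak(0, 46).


Ak(0, 46) = 47
Result: Ak(0, 46) = 47

47


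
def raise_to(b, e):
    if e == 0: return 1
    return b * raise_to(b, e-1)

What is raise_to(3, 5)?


raise_to(3, 5)
= 3 * raise_to(3, 4)
= 3 * 3 * raise_to(3, 3)
= 3 * 3 * 3 * raise_to(3, 2)
= 3 * 3 * 3 * 3 * raise_to(3, 1)
= 3 * 3 * 3 * 3 * 3 * raise_to(3, 0)
= 3 * 3 * 3 * 3 * 3 * 1
= 243

243


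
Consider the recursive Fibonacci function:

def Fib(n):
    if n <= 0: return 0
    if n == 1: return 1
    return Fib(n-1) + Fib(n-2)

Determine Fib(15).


Computing Fib(15) bottom-up:
Fib(0) = 0
Fib(1) = 1
Fib(2) = Fib(1) + Fib(0) = 1 + 0 = 1
Fib(3) = Fib(2) + Fib(1) = 1 + 1 = 2
Fib(4) = Fib(3) + Fib(2) = 2 + 1 = 3
Fib(5) = Fib(4) + Fib(3) = 3 + 2 = 5
Fib(6) = Fib(5) + Fib(4) = 5 + 3 = 8
Fib(7) = Fib(6) + Fib(5) = 8 + 5 = 13
Fib(8) = Fib(7) + Fib(6) = 13 + 8 = 21
Fib(9) = Fib(8) + Fib(7) = 21 + 13 = 34
Fib(10) = Fib(9) + Fib(8) = 34 + 21 = 55
Fib(11) = Fib(10) + Fib(9) = 55 + 34 = 89
Fib(12) = Fib(11) + Fib(10) = 89 + 55 = 144
Fib(13) = Fib(12) + Fib(11) = 144 + 89 = 233
Fib(14) = Fib(13) + Fib(12) = 233 + 144 = 377
Fib(15) = Fib(14) + Fib(13) = 377 + 233 = 610

610


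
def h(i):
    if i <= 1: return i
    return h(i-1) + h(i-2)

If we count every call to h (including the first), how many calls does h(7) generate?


Let C(n) = total calls for h(n)
C(0) = 1, C(1) = 1
C(2) = 1 + C(1) + C(0) = 1 + 1 + 1 = 3
C(3) = 1 + C(2) + C(1) = 1 + 3 + 1 = 5
C(4) = 1 + C(3) + C(2) = 1 + 5 + 3 = 9
C(5) = 1 + C(4) + C(3) = 1 + 9 + 5 = 15
C(6) = 1 + C(5) + C(4) = 1 + 15 + 9 = 25
C(7) = 1 + C(6) + C(5) = 1 + 25 + 15 = 41

41


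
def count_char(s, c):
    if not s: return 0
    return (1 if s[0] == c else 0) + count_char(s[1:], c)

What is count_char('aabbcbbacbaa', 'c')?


s[0]='a' != 'c' -> 0
s[0]='a' != 'c' -> 0
s[0]='b' != 'c' -> 0
s[0]='b' != 'c' -> 0
s[0]='c' == 'c' -> 1
s[0]='b' != 'c' -> 0
s[0]='b' != 'c' -> 0
s[0]='a' != 'c' -> 0
s[0]='c' == 'c' -> 1
s[0]='b' != 'c' -> 0
s[0]='a' != 'c' -> 0
s[0]='a' != 'c' -> 0
Sum: 0 + 0 + 0 + 0 + 1 + 0 + 0 + 0 + 1 + 0 + 0 + 0 = 2

2


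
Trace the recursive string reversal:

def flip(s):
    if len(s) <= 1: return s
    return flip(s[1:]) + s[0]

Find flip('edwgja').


flip('edwgja') = flip('dwgja') + 'e'
flip('dwgja') = flip('wgja') + 'd'
flip('wgja') = flip('gja') + 'w'
flip('gja') = flip('ja') + 'g'
flip('ja') = flip('a') + 'j'
flip('a') = 'a'  (base case)
Concatenating: 'a' + 'j' + 'g' + 'w' + 'd' + 'e' = 'ajgwde'

ajgwde


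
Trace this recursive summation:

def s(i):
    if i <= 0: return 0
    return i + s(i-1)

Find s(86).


s(86)
= 86 + 85 + 84 + 83 + 82 + 81 + 80 + 79 + 78 + 77 + 76 + 75 + 74 + 73 + 72 + 71 + 70 + 69 + 68 + 67 + 66 + 65 + 64 + 63 + 62 + 61 + 60 + 59 + 58 + 57 + 56 + 55 + 54 + 53 + 52 + 51 + 50 + 49 + 48 + 47 + 46 + 45 + 44 + 43 + 42 + 41 + 40 + 39 + 38 + 37 + 36 + 35 + 34 + 33 + 32 + 31 + 30 + 29 + 28 + 27 + 26 + 25 + 24 + 23 + 22 + 21 + 20 + 19 + 18 + 17 + 16 + 15 + 14 + 13 + 12 + 11 + 10 + 9 + 8 + 7 + 6 + 5 + 4 + 3 + 2 + 1 + s(0)
= 86 + 85 + 84 + 83 + 82 + 81 + 80 + 79 + 78 + 77 + 76 + 75 + 74 + 73 + 72 + 71 + 70 + 69 + 68 + 67 + 66 + 65 + 64 + 63 + 62 + 61 + 60 + 59 + 58 + 57 + 56 + 55 + 54 + 53 + 52 + 51 + 50 + 49 + 48 + 47 + 46 + 45 + 44 + 43 + 42 + 41 + 40 + 39 + 38 + 37 + 36 + 35 + 34 + 33 + 32 + 31 + 30 + 29 + 28 + 27 + 26 + 25 + 24 + 23 + 22 + 21 + 20 + 19 + 18 + 17 + 16 + 15 + 14 + 13 + 12 + 11 + 10 + 9 + 8 + 7 + 6 + 5 + 4 + 3 + 2 + 1 + 0
= 3741

3741


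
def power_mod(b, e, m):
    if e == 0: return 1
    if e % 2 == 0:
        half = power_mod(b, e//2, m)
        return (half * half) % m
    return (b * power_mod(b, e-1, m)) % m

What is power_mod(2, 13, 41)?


power_mod(2, 13, 41): e is odd, compute power_mod(2, 12, 41)
  power_mod(2, 12, 41): e is even, compute power_mod(2, 6, 41)
    power_mod(2, 6, 41): e is even, compute power_mod(2, 3, 41)
      power_mod(2, 3, 41): e is odd, compute power_mod(2, 2, 41)
        power_mod(2, 2, 41): e is even, compute power_mod(2, 1, 41)
          power_mod(2, 1, 41): e is odd, compute power_mod(2, 0, 41)
          power_mod(2, 0, 41) = 1
          (2 * 1) % 41 = 2
        half=2, (2*2) % 41 = 4
      (2 * 4) % 41 = 8
    half=8, (8*8) % 41 = 23
  half=23, (23*23) % 41 = 37
(2 * 37) % 41 = 33

33


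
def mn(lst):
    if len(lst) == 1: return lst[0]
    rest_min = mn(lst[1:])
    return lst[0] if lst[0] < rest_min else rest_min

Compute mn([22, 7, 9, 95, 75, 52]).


mn([22, 7, 9, 95, 75, 52]): compare 22 with mn([7, 9, 95, 75, 52])
mn([7, 9, 95, 75, 52]): compare 7 with mn([9, 95, 75, 52])
mn([9, 95, 75, 52]): compare 9 with mn([95, 75, 52])
mn([95, 75, 52]): compare 95 with mn([75, 52])
mn([75, 52]): compare 75 with mn([52])
mn([52]) = 52  (base case)
Compare 75 with 52 -> 52
Compare 95 with 52 -> 52
Compare 9 with 52 -> 9
Compare 7 with 9 -> 7
Compare 22 with 7 -> 7

7


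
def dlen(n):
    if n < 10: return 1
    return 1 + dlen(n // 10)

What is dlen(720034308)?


dlen(720034308) = 1 + dlen(72003430)
dlen(72003430) = 1 + dlen(7200343)
dlen(7200343) = 1 + dlen(720034)
dlen(720034) = 1 + dlen(72003)
dlen(72003) = 1 + dlen(7200)
dlen(7200) = 1 + dlen(720)
dlen(720) = 1 + dlen(72)
dlen(72) = 1 + dlen(7)
dlen(7) = 1  (base case: 7 < 10)
Unwinding: 1 + 1 + 1 + 1 + 1 + 1 + 1 + 1 + 1 = 9

9


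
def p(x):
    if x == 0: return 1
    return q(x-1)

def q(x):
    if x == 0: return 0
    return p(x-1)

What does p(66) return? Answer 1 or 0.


p(66) = q(65)
q(65) = p(64)
p(64) = q(63)
q(63) = p(62)
p(62) = q(61)
q(61) = p(60)
p(60) = q(59)
q(59) = p(58)
p(58) = q(57)
q(57) = p(56)
p(56) = q(55)
q(55) = p(54)
p(54) = q(53)
q(53) = p(52)
p(52) = q(51)
q(51) = p(50)
p(50) = q(49)
q(49) = p(48)
p(48) = q(47)
q(47) = p(46)
p(46) = q(45)
q(45) = p(44)
p(44) = q(43)
q(43) = p(42)
p(42) = q(41)
q(41) = p(40)
p(40) = q(39)
q(39) = p(38)
p(38) = q(37)
q(37) = p(36)
p(36) = q(35)
q(35) = p(34)
p(34) = q(33)
q(33) = p(32)
p(32) = q(31)
q(31) = p(30)
p(30) = q(29)
q(29) = p(28)
p(28) = q(27)
q(27) = p(26)
p(26) = q(25)
q(25) = p(24)
p(24) = q(23)
q(23) = p(22)
p(22) = q(21)
q(21) = p(20)
p(20) = q(19)
q(19) = p(18)
p(18) = q(17)
q(17) = p(16)
p(16) = q(15)
q(15) = p(14)
p(14) = q(13)
q(13) = p(12)
p(12) = q(11)
q(11) = p(10)
p(10) = q(9)
q(9) = p(8)
p(8) = q(7)
q(7) = p(6)
p(6) = q(5)
q(5) = p(4)
p(4) = q(3)
q(3) = p(2)
p(2) = q(1)
q(1) = p(0)
p(0) = 1  (base case)
Result: 1

1


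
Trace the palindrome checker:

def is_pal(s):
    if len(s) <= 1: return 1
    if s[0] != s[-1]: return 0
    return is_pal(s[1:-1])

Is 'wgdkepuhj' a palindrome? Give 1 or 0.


is_pal('wgdkepuhj'): s[0]='w' != s[-1]='j' -> return 0
Result: 0 (not a palindrome)

0


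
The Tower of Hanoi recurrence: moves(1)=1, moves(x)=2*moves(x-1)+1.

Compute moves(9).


moves(9) = 2 * moves(8) + 1
moves(8) = 2 * moves(7) + 1
moves(7) = 2 * moves(6) + 1
moves(6) = 2 * moves(5) + 1
moves(5) = 2 * moves(4) + 1
moves(4) = 2 * moves(3) + 1
moves(3) = 2 * moves(2) + 1
moves(2) = 2 * moves(1) + 1
moves(1) = 1  (base case)
moves(2) = 2 * 1 + 1 = 3
moves(3) = 2 * 3 + 1 = 7
moves(4) = 2 * 7 + 1 = 15
moves(5) = 2 * 15 + 1 = 31
moves(6) = 2 * 31 + 1 = 63
moves(7) = 2 * 63 + 1 = 127
moves(8) = 2 * 127 + 1 = 255
moves(9) = 2 * 255 + 1 = 511

511


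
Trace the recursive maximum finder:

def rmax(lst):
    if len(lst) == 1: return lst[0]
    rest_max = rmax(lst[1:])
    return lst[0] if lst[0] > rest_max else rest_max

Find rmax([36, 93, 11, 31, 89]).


rmax([36, 93, 11, 31, 89]): compare 36 with rmax([93, 11, 31, 89])
rmax([93, 11, 31, 89]): compare 93 with rmax([11, 31, 89])
rmax([11, 31, 89]): compare 11 with rmax([31, 89])
rmax([31, 89]): compare 31 with rmax([89])
rmax([89]) = 89  (base case)
Compare 31 with 89 -> 89
Compare 11 with 89 -> 89
Compare 93 with 89 -> 93
Compare 36 with 93 -> 93

93


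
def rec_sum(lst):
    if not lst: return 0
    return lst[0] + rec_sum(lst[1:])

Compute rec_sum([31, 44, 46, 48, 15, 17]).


rec_sum([31, 44, 46, 48, 15, 17]) = 31 + rec_sum([44, 46, 48, 15, 17])
rec_sum([44, 46, 48, 15, 17]) = 44 + rec_sum([46, 48, 15, 17])
rec_sum([46, 48, 15, 17]) = 46 + rec_sum([48, 15, 17])
rec_sum([48, 15, 17]) = 48 + rec_sum([15, 17])
rec_sum([15, 17]) = 15 + rec_sum([17])
rec_sum([17]) = 17 + rec_sum([])
rec_sum([]) = 0  (base case)
Total: 31 + 44 + 46 + 48 + 15 + 17 + 0 = 201

201


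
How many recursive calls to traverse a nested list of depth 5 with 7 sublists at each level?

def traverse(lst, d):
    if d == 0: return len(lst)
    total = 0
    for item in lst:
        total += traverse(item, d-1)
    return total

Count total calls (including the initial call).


At depth 0 (root): 1 call
At depth 1: each of 1 parents calls traverse on 7 children = 7 calls
At depth 2: each of 7 parents calls traverse on 7 children = 49 calls
At depth 3: each of 49 parents calls traverse on 7 children = 343 calls
At depth 4: each of 343 parents calls traverse on 7 children = 2401 calls
At depth 5: each of 2401 parents calls traverse on 7 children = 16807 calls
Total: 1 + 7 + 49 + 343 + 2401 + 16807 = 19608

19608


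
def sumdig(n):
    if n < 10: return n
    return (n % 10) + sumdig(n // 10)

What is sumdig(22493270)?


sumdig(22493270) = 0 + sumdig(2249327)
sumdig(2249327) = 7 + sumdig(224932)
sumdig(224932) = 2 + sumdig(22493)
sumdig(22493) = 3 + sumdig(2249)
sumdig(2249) = 9 + sumdig(224)
sumdig(224) = 4 + sumdig(22)
sumdig(22) = 2 + sumdig(2)
sumdig(2) = 2  (base case)
Total: 0 + 7 + 2 + 3 + 9 + 4 + 2 + 2 = 29

29


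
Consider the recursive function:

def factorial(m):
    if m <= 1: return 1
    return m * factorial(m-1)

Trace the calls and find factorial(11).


factorial(11)
= 11 * factorial(10)
= 11 * 10 * factorial(9)
= 11 * 10 * 9 * factorial(8)
= 11 * 10 * 9 * 8 * factorial(7)
= 11 * 10 * 9 * 8 * 7 * factorial(6)
= 11 * 10 * 9 * 8 * 7 * 6 * factorial(5)
= 11 * 10 * 9 * 8 * 7 * 6 * 5 * factorial(4)
= 11 * 10 * 9 * 8 * 7 * 6 * 5 * 4 * factorial(3)
= 11 * 10 * 9 * 8 * 7 * 6 * 5 * 4 * 3 * factorial(2)
= 11 * 10 * 9 * 8 * 7 * 6 * 5 * 4 * 3 * 2 * factorial(1)
= 11 * 10 * 9 * 8 * 7 * 6 * 5 * 4 * 3 * 2 * 1
= 39916800

39916800


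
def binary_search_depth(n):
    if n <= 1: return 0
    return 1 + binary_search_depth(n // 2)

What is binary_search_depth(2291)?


2291 / 2 = 1145
1145 / 2 = 572
572 / 2 = 286
286 / 2 = 143
143 / 2 = 71
71 / 2 = 35
35 / 2 = 17
17 / 2 = 8
8 / 2 = 4
4 / 2 = 2
2 / 2 = 1
Reached 1 after 11 halvings

11


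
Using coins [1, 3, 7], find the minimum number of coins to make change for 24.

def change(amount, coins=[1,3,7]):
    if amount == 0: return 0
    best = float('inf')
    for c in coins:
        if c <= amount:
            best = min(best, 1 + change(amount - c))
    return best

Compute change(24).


Building up with DP:
change(0) = 0
change(1) = min(1+change(0)=1+0=1) = 1
change(2) = min(1+change(1)=1+1=2) = 2
change(3) = min(1+change(2)=1+2=3, 1+change(0)=1+0=1) = 1
change(4) = min(1+change(3)=1+1=2, 1+change(1)=1+1=2) = 2
change(5) = min(1+change(4)=1+2=3, 1+change(2)=1+2=3) = 3
change(6) = min(1+change(5)=1+3=4, 1+change(3)=1+1=2) = 2
change(7) = min(1+change(6)=1+2=3, 1+change(4)=1+2=3, 1+change(0)=1+0=1) = 1
change(8) = min(1+change(7)=1+1=2, 1+change(5)=1+3=4, 1+change(1)=1+1=2) = 2
change(9) = min(1+change(8)=1+2=3, 1+change(6)=1+2=3, 1+change(2)=1+2=3) = 3
change(10) = min(1+change(9)=1+3=4, 1+change(7)=1+1=2, 1+change(3)=1+1=2) = 2
change(11) = min(1+change(10)=1+2=3, 1+change(8)=1+2=3, 1+change(4)=1+2=3) = 3
change(12) = min(1+change(11)=1+3=4, 1+change(9)=1+3=4, 1+change(5)=1+3=4) = 4
change(13) = min(1+change(12)=1+4=5, 1+change(10)=1+2=3, 1+change(6)=1+2=3) = 3
change(14) = min(1+change(13)=1+3=4, 1+change(11)=1+3=4, 1+change(7)=1+1=2) = 2
change(15) = min(1+change(14)=1+2=3, 1+change(12)=1+4=5, 1+change(8)=1+2=3) = 3
change(16) = min(1+change(15)=1+3=4, 1+change(13)=1+3=4, 1+change(9)=1+3=4) = 4
change(17) = min(1+change(16)=1+4=5, 1+change(14)=1+2=3, 1+change(10)=1+2=3) = 3
change(18) = min(1+change(17)=1+3=4, 1+change(15)=1+3=4, 1+change(11)=1+3=4) = 4
change(19) = min(1+change(18)=1+4=5, 1+change(16)=1+4=5, 1+change(12)=1+4=5) = 5
change(20) = min(1+change(19)=1+5=6, 1+change(17)=1+3=4, 1+change(13)=1+3=4) = 4
change(21) = min(1+change(20)=1+4=5, 1+change(18)=1+4=5, 1+change(14)=1+2=3) = 3
change(22) = min(1+change(21)=1+3=4, 1+change(19)=1+5=6, 1+change(15)=1+3=4) = 4
change(23) = min(1+change(22)=1+4=5, 1+change(20)=1+4=5, 1+change(16)=1+4=5) = 5
change(24) = min(1+change(23)=1+5=6, 1+change(21)=1+3=4, 1+change(17)=1+3=4) = 4

4


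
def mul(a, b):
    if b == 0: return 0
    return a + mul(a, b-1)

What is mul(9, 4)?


mul(9, 4) = 9 + mul(9, 3)
mul(9, 3) = 9 + mul(9, 2)
mul(9, 2) = 9 + mul(9, 1)
mul(9, 1) = 9 + mul(9, 0)
mul(9, 0) = 0  (base case)
Total: 9 + 9 + 9 + 9 + 0 = 36

36


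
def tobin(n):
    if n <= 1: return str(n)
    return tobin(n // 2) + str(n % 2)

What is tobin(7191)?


tobin(7191) = tobin(3595) + '1'
tobin(3595) = tobin(1797) + '1'
tobin(1797) = tobin(898) + '1'
tobin(898) = tobin(449) + '0'
tobin(449) = tobin(224) + '1'
tobin(224) = tobin(112) + '0'
tobin(112) = tobin(56) + '0'
tobin(56) = tobin(28) + '0'
tobin(28) = tobin(14) + '0'
tobin(14) = tobin(7) + '0'
tobin(7) = tobin(3) + '1'
tobin(3) = tobin(1) + '1'
tobin(1) = '1'  (base case)
Concatenating: '1' + '1' + '1' + '0' + '0' + '0' + '0' + '0' + '1' + '0' + '1' + '1' + '1' = '1110000010111'

1110000010111


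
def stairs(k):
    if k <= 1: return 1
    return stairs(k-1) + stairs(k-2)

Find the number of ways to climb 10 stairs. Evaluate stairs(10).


Building up from base cases:
stairs(0) = 1
stairs(1) = 1
stairs(2) = stairs(1) + stairs(0) = 1 + 1 = 2
stairs(3) = stairs(2) + stairs(1) = 2 + 1 = 3
stairs(4) = stairs(3) + stairs(2) = 3 + 2 = 5
stairs(5) = stairs(4) + stairs(3) = 5 + 3 = 8
stairs(6) = stairs(5) + stairs(4) = 8 + 5 = 13
stairs(7) = stairs(6) + stairs(5) = 13 + 8 = 21
stairs(8) = stairs(7) + stairs(6) = 21 + 13 = 34
stairs(9) = stairs(8) + stairs(7) = 34 + 21 = 55
stairs(10) = stairs(9) + stairs(8) = 55 + 34 = 89

89


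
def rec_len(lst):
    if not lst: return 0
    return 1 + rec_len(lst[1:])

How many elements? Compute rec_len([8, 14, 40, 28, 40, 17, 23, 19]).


rec_len([8, 14, 40, 28, 40, 17, 23, 19]) = 1 + rec_len([14, 40, 28, 40, 17, 23, 19])
rec_len([14, 40, 28, 40, 17, 23, 19]) = 1 + rec_len([40, 28, 40, 17, 23, 19])
rec_len([40, 28, 40, 17, 23, 19]) = 1 + rec_len([28, 40, 17, 23, 19])
rec_len([28, 40, 17, 23, 19]) = 1 + rec_len([40, 17, 23, 19])
rec_len([40, 17, 23, 19]) = 1 + rec_len([17, 23, 19])
rec_len([17, 23, 19]) = 1 + rec_len([23, 19])
rec_len([23, 19]) = 1 + rec_len([19])
rec_len([19]) = 1 + rec_len([])
rec_len([]) = 0  (base case)
Unwinding: 1 + 1 + 1 + 1 + 1 + 1 + 1 + 1 + 0 = 8

8


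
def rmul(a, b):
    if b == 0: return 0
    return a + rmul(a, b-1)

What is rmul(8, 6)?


rmul(8, 6) = 8 + rmul(8, 5)
rmul(8, 5) = 8 + rmul(8, 4)
rmul(8, 4) = 8 + rmul(8, 3)
rmul(8, 3) = 8 + rmul(8, 2)
rmul(8, 2) = 8 + rmul(8, 1)
rmul(8, 1) = 8 + rmul(8, 0)
rmul(8, 0) = 0  (base case)
Total: 8 + 8 + 8 + 8 + 8 + 8 + 0 = 48

48


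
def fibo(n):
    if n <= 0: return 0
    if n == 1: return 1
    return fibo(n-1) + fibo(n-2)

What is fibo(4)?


Computing fibo(4) bottom-up:
fibo(0) = 0
fibo(1) = 1
fibo(2) = fibo(1) + fibo(0) = 1 + 0 = 1
fibo(3) = fibo(2) + fibo(1) = 1 + 1 = 2
fibo(4) = fibo(3) + fibo(2) = 2 + 1 = 3

3


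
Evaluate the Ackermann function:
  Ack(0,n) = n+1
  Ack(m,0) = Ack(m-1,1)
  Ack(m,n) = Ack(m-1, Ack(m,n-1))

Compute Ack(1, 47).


Ack(1, 47) = Ack(0, Ack(1, 46))
  Ack(1, 46) = Ack(0, Ack(1, 45))
    Ack(1, 45) = Ack(0, Ack(1, 44))
      Ack(1, 44) = Ack(0, Ack(1, 43))
        Ack(1, 43) = Ack(0, Ack(1, 42))
          Ack(1, 42) = Ack(0, Ack(1, 41))
          Ack(1, 41) = Ack(0, Ack(1, 40))
          Ack(1, 40) = Ack(0, Ack(1, 39))
          Ack(1, 39) = Ack(0, Ack(1, 38))
          Ack(1, 38) = Ack(0, Ack(1, 37))
          Ack(1, 37) = Ack(0, Ack(1, 36))
          Ack(1, 36) = Ack(0, Ack(1, 35))
          Ack(1, 35) = Ack(0, Ack(1, 34))
          Ack(1, 34) = Ack(0, Ack(1, 33))
          Ack(1, 33) = Ack(0, Ack(1, 32))
          Ack(1, 32) = Ack(0, Ack(1, 31))
          Ack(1, 31) = Ack(0, Ack(1, 30))
          Ack(1, 30) = Ack(0, Ack(1, 29))
          Ack(1, 29) = Ack(0, Ack(1, 28))
          Ack(1, 28) = Ack(0, Ack(1, 27))
          Ack(1, 27) = Ack(0, Ack(1, 26))
          Ack(1, 26) = Ack(0, Ack(1, 25))
          Ack(1, 25) = Ack(0, Ack(1, 24))
          Ack(1, 24) = Ack(0, Ack(1, 23))
          Ack(1, 23) = Ack(0, Ack(1, 22))
... (trace truncated)
Result: Ack(1, 47) = 49

49


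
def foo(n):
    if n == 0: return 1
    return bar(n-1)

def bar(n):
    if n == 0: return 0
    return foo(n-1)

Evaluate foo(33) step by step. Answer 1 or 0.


foo(33) = bar(32)
bar(32) = foo(31)
foo(31) = bar(30)
bar(30) = foo(29)
foo(29) = bar(28)
bar(28) = foo(27)
foo(27) = bar(26)
bar(26) = foo(25)
foo(25) = bar(24)
bar(24) = foo(23)
foo(23) = bar(22)
bar(22) = foo(21)
foo(21) = bar(20)
bar(20) = foo(19)
foo(19) = bar(18)
bar(18) = foo(17)
foo(17) = bar(16)
bar(16) = foo(15)
foo(15) = bar(14)
bar(14) = foo(13)
foo(13) = bar(12)
bar(12) = foo(11)
foo(11) = bar(10)
bar(10) = foo(9)
foo(9) = bar(8)
bar(8) = foo(7)
foo(7) = bar(6)
bar(6) = foo(5)
foo(5) = bar(4)
bar(4) = foo(3)
foo(3) = bar(2)
bar(2) = foo(1)
foo(1) = bar(0)
bar(0) = 0  (base case)
Result: 0

0


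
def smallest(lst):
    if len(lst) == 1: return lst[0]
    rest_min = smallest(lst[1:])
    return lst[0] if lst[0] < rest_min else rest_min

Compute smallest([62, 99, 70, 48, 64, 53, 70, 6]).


smallest([62, 99, 70, 48, 64, 53, 70, 6]): compare 62 with smallest([99, 70, 48, 64, 53, 70, 6])
smallest([99, 70, 48, 64, 53, 70, 6]): compare 99 with smallest([70, 48, 64, 53, 70, 6])
smallest([70, 48, 64, 53, 70, 6]): compare 70 with smallest([48, 64, 53, 70, 6])
smallest([48, 64, 53, 70, 6]): compare 48 with smallest([64, 53, 70, 6])
smallest([64, 53, 70, 6]): compare 64 with smallest([53, 70, 6])
smallest([53, 70, 6]): compare 53 with smallest([70, 6])
smallest([70, 6]): compare 70 with smallest([6])
smallest([6]) = 6  (base case)
Compare 70 with 6 -> 6
Compare 53 with 6 -> 6
Compare 64 with 6 -> 6
Compare 48 with 6 -> 6
Compare 70 with 6 -> 6
Compare 99 with 6 -> 6
Compare 62 with 6 -> 6

6


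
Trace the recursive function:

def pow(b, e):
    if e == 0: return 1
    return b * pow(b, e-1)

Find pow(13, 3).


pow(13, 3)
= 13 * pow(13, 2)
= 13 * 13 * pow(13, 1)
= 13 * 13 * 13 * pow(13, 0)
= 13 * 13 * 13 * 1
= 2197

2197


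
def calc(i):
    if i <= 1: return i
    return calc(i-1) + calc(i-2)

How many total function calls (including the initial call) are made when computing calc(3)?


Let C(n) = total calls for calc(n)
C(0) = 1, C(1) = 1
C(2) = 1 + C(1) + C(0) = 1 + 1 + 1 = 3
C(3) = 1 + C(2) + C(1) = 1 + 3 + 1 = 5

5


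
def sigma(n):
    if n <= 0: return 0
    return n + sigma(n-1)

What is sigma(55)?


sigma(55)
= 55 + 54 + 53 + 52 + 51 + 50 + 49 + 48 + 47 + 46 + 45 + 44 + 43 + 42 + 41 + 40 + 39 + 38 + 37 + 36 + 35 + 34 + 33 + 32 + 31 + 30 + 29 + 28 + 27 + 26 + 25 + 24 + 23 + 22 + 21 + 20 + 19 + 18 + 17 + 16 + 15 + 14 + 13 + 12 + 11 + 10 + 9 + 8 + 7 + 6 + 5 + 4 + 3 + 2 + 1 + sigma(0)
= 55 + 54 + 53 + 52 + 51 + 50 + 49 + 48 + 47 + 46 + 45 + 44 + 43 + 42 + 41 + 40 + 39 + 38 + 37 + 36 + 35 + 34 + 33 + 32 + 31 + 30 + 29 + 28 + 27 + 26 + 25 + 24 + 23 + 22 + 21 + 20 + 19 + 18 + 17 + 16 + 15 + 14 + 13 + 12 + 11 + 10 + 9 + 8 + 7 + 6 + 5 + 4 + 3 + 2 + 1 + 0
= 1540

1540


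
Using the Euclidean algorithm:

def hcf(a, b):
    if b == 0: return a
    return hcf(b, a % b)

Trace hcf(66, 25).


hcf(66, 25) = hcf(25, 16)
hcf(25, 16) = hcf(16, 9)
hcf(16, 9) = hcf(9, 7)
hcf(9, 7) = hcf(7, 2)
hcf(7, 2) = hcf(2, 1)
hcf(2, 1) = hcf(1, 0)
hcf(1, 0) = 1  (base case)

1


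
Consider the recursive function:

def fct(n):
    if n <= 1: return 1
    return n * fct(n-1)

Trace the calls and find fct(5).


fct(5)
= 5 * fct(4)
= 5 * 4 * fct(3)
= 5 * 4 * 3 * fct(2)
= 5 * 4 * 3 * 2 * fct(1)
= 5 * 4 * 3 * 2 * 1
= 120

120


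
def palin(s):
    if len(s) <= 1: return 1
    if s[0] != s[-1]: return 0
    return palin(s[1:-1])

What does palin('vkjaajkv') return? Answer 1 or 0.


palin('vkjaajkv'): s[0]='v' == s[-1]='v' -> check palin('kjaajk')
palin('kjaajk'): s[0]='k' == s[-1]='k' -> check palin('jaaj')
palin('jaaj'): s[0]='j' == s[-1]='j' -> check palin('aa')
palin('aa'): s[0]='a' == s[-1]='a' -> check palin('')
palin(''): len <= 1 -> return 1  (base case)
Result: 1 (palindrome)

1


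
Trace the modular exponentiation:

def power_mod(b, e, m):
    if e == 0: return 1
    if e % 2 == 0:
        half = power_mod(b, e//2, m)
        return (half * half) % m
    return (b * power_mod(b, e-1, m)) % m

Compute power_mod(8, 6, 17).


power_mod(8, 6, 17): e is even, compute power_mod(8, 3, 17)
  power_mod(8, 3, 17): e is odd, compute power_mod(8, 2, 17)
    power_mod(8, 2, 17): e is even, compute power_mod(8, 1, 17)
      power_mod(8, 1, 17): e is odd, compute power_mod(8, 0, 17)
        power_mod(8, 0, 17) = 1
      (8 * 1) % 17 = 8
    half=8, (8*8) % 17 = 13
  (8 * 13) % 17 = 2
half=2, (2*2) % 17 = 4

4


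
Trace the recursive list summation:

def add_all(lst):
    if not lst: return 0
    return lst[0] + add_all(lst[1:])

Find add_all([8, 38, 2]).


add_all([8, 38, 2]) = 8 + add_all([38, 2])
add_all([38, 2]) = 38 + add_all([2])
add_all([2]) = 2 + add_all([])
add_all([]) = 0  (base case)
Total: 8 + 38 + 2 + 0 = 48

48


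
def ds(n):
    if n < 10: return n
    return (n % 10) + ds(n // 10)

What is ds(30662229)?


ds(30662229) = 9 + ds(3066222)
ds(3066222) = 2 + ds(306622)
ds(306622) = 2 + ds(30662)
ds(30662) = 2 + ds(3066)
ds(3066) = 6 + ds(306)
ds(306) = 6 + ds(30)
ds(30) = 0 + ds(3)
ds(3) = 3  (base case)
Total: 9 + 2 + 2 + 2 + 6 + 6 + 0 + 3 = 30

30


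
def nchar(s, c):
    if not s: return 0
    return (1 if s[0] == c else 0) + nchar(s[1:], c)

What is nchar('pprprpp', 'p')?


s[0]='p' == 'p' -> 1
s[0]='p' == 'p' -> 1
s[0]='r' != 'p' -> 0
s[0]='p' == 'p' -> 1
s[0]='r' != 'p' -> 0
s[0]='p' == 'p' -> 1
s[0]='p' == 'p' -> 1
Sum: 1 + 1 + 0 + 1 + 0 + 1 + 1 = 5

5


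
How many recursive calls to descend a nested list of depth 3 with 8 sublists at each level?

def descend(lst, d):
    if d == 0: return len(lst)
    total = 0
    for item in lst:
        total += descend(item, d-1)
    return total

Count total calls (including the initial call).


At depth 0 (root): 1 call
At depth 1: each of 1 parents calls descend on 8 children = 8 calls
At depth 2: each of 8 parents calls descend on 8 children = 64 calls
At depth 3: each of 64 parents calls descend on 8 children = 512 calls
Total: 1 + 8 + 64 + 512 = 585

585


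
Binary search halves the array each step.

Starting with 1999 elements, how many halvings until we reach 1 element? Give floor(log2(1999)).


1999 / 2 = 999
999 / 2 = 499
499 / 2 = 249
249 / 2 = 124
124 / 2 = 62
62 / 2 = 31
31 / 2 = 15
15 / 2 = 7
7 / 2 = 3
3 / 2 = 1
Reached 1 after 10 halvings

10


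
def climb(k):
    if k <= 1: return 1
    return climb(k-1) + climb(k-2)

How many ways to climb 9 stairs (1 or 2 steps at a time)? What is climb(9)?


Building up from base cases:
climb(0) = 1
climb(1) = 1
climb(2) = climb(1) + climb(0) = 1 + 1 = 2
climb(3) = climb(2) + climb(1) = 2 + 1 = 3
climb(4) = climb(3) + climb(2) = 3 + 2 = 5
climb(5) = climb(4) + climb(3) = 5 + 3 = 8
climb(6) = climb(5) + climb(4) = 8 + 5 = 13
climb(7) = climb(6) + climb(5) = 13 + 8 = 21
climb(8) = climb(7) + climb(6) = 21 + 13 = 34
climb(9) = climb(8) + climb(7) = 34 + 21 = 55

55


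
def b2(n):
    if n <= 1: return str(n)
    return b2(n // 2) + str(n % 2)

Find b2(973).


b2(973) = b2(486) + '1'
b2(486) = b2(243) + '0'
b2(243) = b2(121) + '1'
b2(121) = b2(60) + '1'
b2(60) = b2(30) + '0'
b2(30) = b2(15) + '0'
b2(15) = b2(7) + '1'
b2(7) = b2(3) + '1'
b2(3) = b2(1) + '1'
b2(1) = '1'  (base case)
Concatenating: '1' + '1' + '1' + '1' + '0' + '0' + '1' + '1' + '0' + '1' = '1111001101'

1111001101


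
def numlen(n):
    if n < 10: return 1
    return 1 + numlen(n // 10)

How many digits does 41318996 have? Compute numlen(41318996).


numlen(41318996) = 1 + numlen(4131899)
numlen(4131899) = 1 + numlen(413189)
numlen(413189) = 1 + numlen(41318)
numlen(41318) = 1 + numlen(4131)
numlen(4131) = 1 + numlen(413)
numlen(413) = 1 + numlen(41)
numlen(41) = 1 + numlen(4)
numlen(4) = 1  (base case: 4 < 10)
Unwinding: 1 + 1 + 1 + 1 + 1 + 1 + 1 + 1 = 8

8


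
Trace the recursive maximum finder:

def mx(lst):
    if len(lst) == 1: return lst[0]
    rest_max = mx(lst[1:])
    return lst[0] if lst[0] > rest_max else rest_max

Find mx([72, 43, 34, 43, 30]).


mx([72, 43, 34, 43, 30]): compare 72 with mx([43, 34, 43, 30])
mx([43, 34, 43, 30]): compare 43 with mx([34, 43, 30])
mx([34, 43, 30]): compare 34 with mx([43, 30])
mx([43, 30]): compare 43 with mx([30])
mx([30]) = 30  (base case)
Compare 43 with 30 -> 43
Compare 34 with 43 -> 43
Compare 43 with 43 -> 43
Compare 72 with 43 -> 72

72


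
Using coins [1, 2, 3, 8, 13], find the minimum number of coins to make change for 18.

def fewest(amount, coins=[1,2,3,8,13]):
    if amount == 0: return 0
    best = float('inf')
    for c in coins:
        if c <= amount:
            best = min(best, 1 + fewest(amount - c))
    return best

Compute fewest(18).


Building up with DP:
fewest(0) = 0
fewest(1) = min(1+fewest(0)=1+0=1) = 1
fewest(2) = min(1+fewest(1)=1+1=2, 1+fewest(0)=1+0=1) = 1
fewest(3) = min(1+fewest(2)=1+1=2, 1+fewest(1)=1+1=2, 1+fewest(0)=1+0=1) = 1
fewest(4) = min(1+fewest(3)=1+1=2, 1+fewest(2)=1+1=2, 1+fewest(1)=1+1=2) = 2
fewest(5) = min(1+fewest(4)=1+2=3, 1+fewest(3)=1+1=2, 1+fewest(2)=1+1=2) = 2
fewest(6) = min(1+fewest(5)=1+2=3, 1+fewest(4)=1+2=3, 1+fewest(3)=1+1=2) = 2
fewest(7) = min(1+fewest(6)=1+2=3, 1+fewest(5)=1+2=3, 1+fewest(4)=1+2=3) = 3
fewest(8) = min(1+fewest(7)=1+3=4, 1+fewest(6)=1+2=3, 1+fewest(5)=1+2=3, 1+fewest(0)=1+0=1) = 1
fewest(9) = min(1+fewest(8)=1+1=2, 1+fewest(7)=1+3=4, 1+fewest(6)=1+2=3, 1+fewest(1)=1+1=2) = 2
fewest(10) = min(1+fewest(9)=1+2=3, 1+fewest(8)=1+1=2, 1+fewest(7)=1+3=4, 1+fewest(2)=1+1=2) = 2
fewest(11) = min(1+fewest(10)=1+2=3, 1+fewest(9)=1+2=3, 1+fewest(8)=1+1=2, 1+fewest(3)=1+1=2) = 2
fewest(12) = min(1+fewest(11)=1+2=3, 1+fewest(10)=1+2=3, 1+fewest(9)=1+2=3, 1+fewest(4)=1+2=3) = 3
fewest(13) = min(1+fewest(12)=1+3=4, 1+fewest(11)=1+2=3, 1+fewest(10)=1+2=3, 1+fewest(5)=1+2=3, 1+fewest(0)=1+0=1) = 1
fewest(14) = min(1+fewest(13)=1+1=2, 1+fewest(12)=1+3=4, 1+fewest(11)=1+2=3, 1+fewest(6)=1+2=3, 1+fewest(1)=1+1=2) = 2
fewest(15) = min(1+fewest(14)=1+2=3, 1+fewest(13)=1+1=2, 1+fewest(12)=1+3=4, 1+fewest(7)=1+3=4, 1+fewest(2)=1+1=2) = 2
fewest(16) = min(1+fewest(15)=1+2=3, 1+fewest(14)=1+2=3, 1+fewest(13)=1+1=2, 1+fewest(8)=1+1=2, 1+fewest(3)=1+1=2) = 2
fewest(17) = min(1+fewest(16)=1+2=3, 1+fewest(15)=1+2=3, 1+fewest(14)=1+2=3, 1+fewest(9)=1+2=3, 1+fewest(4)=1+2=3) = 3
fewest(18) = min(1+fewest(17)=1+3=4, 1+fewest(16)=1+2=3, 1+fewest(15)=1+2=3, 1+fewest(10)=1+2=3, 1+fewest(5)=1+2=3) = 3

3
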